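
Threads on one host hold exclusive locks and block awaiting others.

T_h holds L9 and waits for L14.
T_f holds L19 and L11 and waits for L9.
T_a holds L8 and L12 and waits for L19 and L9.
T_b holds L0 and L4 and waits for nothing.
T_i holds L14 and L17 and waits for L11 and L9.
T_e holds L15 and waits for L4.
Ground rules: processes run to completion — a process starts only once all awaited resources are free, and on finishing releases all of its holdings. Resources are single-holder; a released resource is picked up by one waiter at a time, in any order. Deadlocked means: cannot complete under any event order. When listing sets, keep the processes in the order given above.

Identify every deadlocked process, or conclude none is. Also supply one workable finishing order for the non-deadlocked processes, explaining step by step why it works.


Deadlocked set: T_h, T_f, T_a and T_i.
Key observation: the loop T_h -> T_i -> T_h blocks itself forever; T_f is caught in further circular waits and T_a waits into the deadlock from upstream.
The rest can finish in the order T_b, T_e.
Verifying each step:
  run T_b (it waits on nothing); releases L0 and L4
  run T_e (all its waits — L4 — are resolved); releases L15


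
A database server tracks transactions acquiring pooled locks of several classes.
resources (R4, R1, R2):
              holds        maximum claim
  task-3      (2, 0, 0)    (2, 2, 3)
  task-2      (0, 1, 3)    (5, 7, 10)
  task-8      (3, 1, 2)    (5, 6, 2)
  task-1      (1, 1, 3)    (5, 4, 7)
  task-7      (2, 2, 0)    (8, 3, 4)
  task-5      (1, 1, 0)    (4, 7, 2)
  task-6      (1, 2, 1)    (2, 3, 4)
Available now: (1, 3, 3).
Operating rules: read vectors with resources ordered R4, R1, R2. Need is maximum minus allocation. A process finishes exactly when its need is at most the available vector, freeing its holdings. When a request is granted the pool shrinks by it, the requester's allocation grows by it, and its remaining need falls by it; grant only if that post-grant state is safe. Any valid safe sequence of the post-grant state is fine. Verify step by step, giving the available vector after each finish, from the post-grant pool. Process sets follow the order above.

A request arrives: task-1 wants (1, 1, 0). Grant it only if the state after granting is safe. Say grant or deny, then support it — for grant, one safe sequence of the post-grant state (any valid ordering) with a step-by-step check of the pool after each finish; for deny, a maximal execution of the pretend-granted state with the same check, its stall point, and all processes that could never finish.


GRANT — the state after the grant stays safe, e.g. via task-3, task-6, task-1, task-8, task-5, task-2, task-7.
Key observation: even at the reduced pool (0, 2, 3), task-3 fits immediately, so safety survives the grant.
Check on the post-grant state, step by step:
  pool = (0, 2, 3)
  task-3: need (0, 2, 3) fits (0, 2, 3); releases (2, 0, 0), pool now (2, 2, 3)
  task-6: need (1, 1, 3) fits (2, 2, 3); releases (1, 2, 1), pool now (3, 4, 4)
  task-1: need (3, 2, 4) fits (3, 4, 4); releases (2, 2, 3), pool now (5, 6, 7)
  task-8: need (2, 5, 0) fits (5, 6, 7); releases (3, 1, 2), pool now (8, 7, 9)
  task-5: need (3, 6, 2) fits (8, 7, 9); releases (1, 1, 0), pool now (9, 8, 9)
  task-2: need (5, 6, 7) fits (9, 8, 9); releases (0, 1, 3), pool now (9, 9, 12)
  task-7: need (6, 1, 4) fits (9, 9, 12); releases (2, 2, 0), pool now (11, 11, 12)


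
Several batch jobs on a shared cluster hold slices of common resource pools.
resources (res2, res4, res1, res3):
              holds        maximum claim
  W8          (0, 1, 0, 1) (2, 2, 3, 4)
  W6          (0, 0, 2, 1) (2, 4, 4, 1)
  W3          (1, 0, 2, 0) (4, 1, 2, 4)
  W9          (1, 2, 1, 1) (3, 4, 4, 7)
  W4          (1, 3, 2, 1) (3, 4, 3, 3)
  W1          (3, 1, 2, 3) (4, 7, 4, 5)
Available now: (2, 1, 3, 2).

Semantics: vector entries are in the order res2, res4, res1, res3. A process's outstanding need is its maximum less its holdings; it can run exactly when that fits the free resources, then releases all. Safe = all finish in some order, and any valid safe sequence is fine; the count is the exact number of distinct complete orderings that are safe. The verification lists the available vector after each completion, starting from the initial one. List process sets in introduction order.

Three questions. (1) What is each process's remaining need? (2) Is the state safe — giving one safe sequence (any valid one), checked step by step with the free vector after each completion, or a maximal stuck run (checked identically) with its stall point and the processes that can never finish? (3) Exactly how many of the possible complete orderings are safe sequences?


(1) Need matrix, components ordered res2, res4, res1, res3:
  W8: (2, 1, 3, 3)
  W6: (2, 4, 2, 0)
  W3: (3, 1, 0, 4)
  W9: (2, 2, 3, 6)
  W4: (2, 1, 1, 2)
  W1: (1, 6, 2, 2)
(2) UNSAFE.
Key observation: after W4, W6, W8, W3 the pool peaks at (4, 5, 9, 5), and each blocked process is short somewhere: W9 on res3; W1 on res4.
A maximal execution: W4, W6, W8, W3 — then nothing else fits. Verifying each step:
  pool = (2, 1, 3, 2)
  run W4 (needs (2, 1, 1, 2), free (2, 1, 3, 2)); after release of (1, 3, 2, 1) the pool is (3, 4, 5, 3)
  run W6 (needs (2, 4, 2, 0), free (3, 4, 5, 3)); after release of (0, 0, 2, 1) the pool is (3, 4, 7, 4)
  run W8 (needs (2, 1, 3, 3), free (3, 4, 7, 4)); after release of (0, 1, 0, 1) the pool is (3, 5, 7, 5)
  run W3 (needs (3, 1, 0, 4), free (3, 5, 7, 5)); after release of (1, 0, 2, 0) the pool is (4, 5, 9, 5)
  W9 cannot run: need (2, 2, 3, 6) vs free (4, 5, 9, 5) (insufficient res3)
  W1 cannot run: need (1, 6, 2, 2) vs free (4, 5, 9, 5) (insufficient res4)
Permanently blocked: W9 and W1.
(3) The exact count: 0 of the possible complete orderings are safe sequences.


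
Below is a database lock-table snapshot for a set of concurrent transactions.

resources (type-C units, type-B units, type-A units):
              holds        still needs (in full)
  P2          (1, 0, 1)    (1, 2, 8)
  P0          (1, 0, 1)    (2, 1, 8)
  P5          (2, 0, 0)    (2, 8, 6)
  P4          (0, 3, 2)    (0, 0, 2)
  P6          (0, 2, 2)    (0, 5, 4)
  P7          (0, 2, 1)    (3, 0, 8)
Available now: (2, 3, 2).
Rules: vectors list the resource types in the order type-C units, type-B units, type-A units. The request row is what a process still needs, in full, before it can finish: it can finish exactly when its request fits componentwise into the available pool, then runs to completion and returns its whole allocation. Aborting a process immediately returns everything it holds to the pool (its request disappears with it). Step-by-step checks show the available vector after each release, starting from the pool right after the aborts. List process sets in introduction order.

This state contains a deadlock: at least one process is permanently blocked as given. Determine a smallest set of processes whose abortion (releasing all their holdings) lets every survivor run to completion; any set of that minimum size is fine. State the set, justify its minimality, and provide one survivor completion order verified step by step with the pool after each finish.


The answer: abort P2 and P0.
Key observation: P7 was stuck for good until P2 and P0 gave back (2, 0, 2); in the order shown it finishes at step 4.
No one abort is enough; case by case: P2 alone leaves P0 blocked (short on type-A units); P0 alone leaves P2 blocked (short on type-A units); P5 alone leaves P2 blocked (short on type-A units); P4 alone leaves P2 blocked (short on type-A units); P6 alone leaves P2 blocked (short on type-A units); P7 alone leaves P2 blocked (short on type-A units).
One survivor order: P4, P6, P5, P7. Walking it through (post-abort pool first):
  pool = (4, 3, 4)
  P4 needs (0, 0, 2) <= (4, 3, 4) -> finishes; pool += (0, 3, 2) = (4, 6, 6)
  P6 needs (0, 5, 4) <= (4, 6, 6) -> finishes; pool += (0, 2, 2) = (4, 8, 8)
  P5 needs (2, 8, 6) <= (4, 8, 8) -> finishes; pool += (2, 0, 0) = (6, 8, 8)
  P7 needs (3, 0, 8) <= (6, 8, 8) -> finishes; pool += (0, 2, 1) = (6, 10, 9)


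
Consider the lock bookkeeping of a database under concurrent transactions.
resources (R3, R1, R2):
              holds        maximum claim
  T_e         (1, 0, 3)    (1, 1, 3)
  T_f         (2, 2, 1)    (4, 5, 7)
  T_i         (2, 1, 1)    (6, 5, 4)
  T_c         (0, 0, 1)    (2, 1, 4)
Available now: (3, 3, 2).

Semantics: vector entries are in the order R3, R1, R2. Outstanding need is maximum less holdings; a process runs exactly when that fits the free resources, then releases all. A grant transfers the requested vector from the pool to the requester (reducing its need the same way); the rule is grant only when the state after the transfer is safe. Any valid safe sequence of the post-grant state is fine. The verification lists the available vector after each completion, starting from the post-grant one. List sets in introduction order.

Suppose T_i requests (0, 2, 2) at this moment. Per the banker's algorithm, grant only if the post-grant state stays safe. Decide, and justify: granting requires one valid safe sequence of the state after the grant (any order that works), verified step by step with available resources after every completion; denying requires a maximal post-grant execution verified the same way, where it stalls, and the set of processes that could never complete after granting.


DENY: after the grant no complete ordering would exist.
Key observation: no order helps: past T_e, T_c, the free pool tops out at (4, 1, 4), below what each blocked process needs in R1.
Pretend the grant happened; the run T_e, T_c goes as far as possible. Verifying each step:
  pool = (3, 1, 0)
  T_e: need (0, 1, 0) fits (3, 1, 0); releases (1, 0, 3), pool now (4, 1, 3)
  T_c: need (2, 1, 3) fits (4, 1, 3); releases (0, 0, 1), pool now (4, 1, 4)
  T_f cannot run: need (2, 3, 6) vs free (4, 1, 4) (insufficient R1 and R2)
  T_i cannot run: need (4, 2, 1) vs free (4, 1, 4) (insufficient R1)
Processes that could never finish after the grant: T_f and T_i.


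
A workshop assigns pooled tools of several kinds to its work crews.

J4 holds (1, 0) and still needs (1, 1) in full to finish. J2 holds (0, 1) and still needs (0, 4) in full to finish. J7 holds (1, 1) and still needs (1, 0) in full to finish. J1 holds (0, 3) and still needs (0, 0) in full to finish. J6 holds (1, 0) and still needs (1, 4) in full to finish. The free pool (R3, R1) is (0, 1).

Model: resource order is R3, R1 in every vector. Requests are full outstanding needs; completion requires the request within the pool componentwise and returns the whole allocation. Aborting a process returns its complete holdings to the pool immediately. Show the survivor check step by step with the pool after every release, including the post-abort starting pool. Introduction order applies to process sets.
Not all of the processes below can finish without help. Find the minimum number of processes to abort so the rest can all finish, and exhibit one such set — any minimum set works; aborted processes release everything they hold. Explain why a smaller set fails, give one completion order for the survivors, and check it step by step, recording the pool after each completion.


The answer: abort J4.
Key observation: the deadlocked J7 becomes finishable only because J4 released (1, 0); it completes at step 2 below.
Minimality: the empty abort set fails — the state is deadlocked as it stands.
The survivors complete as J1, J7, J6, J2. Walking it through (starting from the post-abort pool):
  pool = (1, 1)
  run J1 (needs (0, 0), free (1, 1)); after release of (0, 3) the pool is (1, 4)
  run J7 (needs (1, 0), free (1, 4)); after release of (1, 1) the pool is (2, 5)
  run J6 (needs (1, 4), free (2, 5)); after release of (1, 0) the pool is (3, 5)
  run J2 (needs (0, 4), free (3, 5)); after release of (0, 1) the pool is (3, 6)


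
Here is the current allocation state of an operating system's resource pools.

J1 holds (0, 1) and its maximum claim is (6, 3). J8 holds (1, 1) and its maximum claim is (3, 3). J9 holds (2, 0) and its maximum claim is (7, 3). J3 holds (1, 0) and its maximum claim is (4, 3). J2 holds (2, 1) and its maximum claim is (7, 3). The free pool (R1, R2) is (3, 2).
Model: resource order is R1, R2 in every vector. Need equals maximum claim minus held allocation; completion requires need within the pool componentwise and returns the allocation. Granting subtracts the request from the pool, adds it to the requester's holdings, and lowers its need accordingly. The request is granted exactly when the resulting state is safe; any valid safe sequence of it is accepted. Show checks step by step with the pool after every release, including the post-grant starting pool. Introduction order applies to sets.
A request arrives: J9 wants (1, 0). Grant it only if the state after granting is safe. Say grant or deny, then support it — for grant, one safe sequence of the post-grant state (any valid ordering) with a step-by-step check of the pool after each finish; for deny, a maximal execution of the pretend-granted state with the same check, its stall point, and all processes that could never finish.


GRANT: granting preserves safety; a valid post-grant sequence is J8, J3, J9, J2, J1.
Key observation: post-grant, (2, 2) remains, and an order beginning with J8 completes everyone.
Verifying the post-grant state step by step:
  pool = (2, 2)
  J8: need (2, 2) fits (2, 2); releases (1, 1), pool now (3, 3)
  J3: need (3, 3) fits (3, 3); releases (1, 0), pool now (4, 3)
  J9: need (4, 3) fits (4, 3); releases (3, 0), pool now (7, 3)
  J2: need (5, 2) fits (7, 3); releases (2, 1), pool now (9, 4)
  J1: need (6, 2) fits (9, 4); releases (0, 1), pool now (9, 5)


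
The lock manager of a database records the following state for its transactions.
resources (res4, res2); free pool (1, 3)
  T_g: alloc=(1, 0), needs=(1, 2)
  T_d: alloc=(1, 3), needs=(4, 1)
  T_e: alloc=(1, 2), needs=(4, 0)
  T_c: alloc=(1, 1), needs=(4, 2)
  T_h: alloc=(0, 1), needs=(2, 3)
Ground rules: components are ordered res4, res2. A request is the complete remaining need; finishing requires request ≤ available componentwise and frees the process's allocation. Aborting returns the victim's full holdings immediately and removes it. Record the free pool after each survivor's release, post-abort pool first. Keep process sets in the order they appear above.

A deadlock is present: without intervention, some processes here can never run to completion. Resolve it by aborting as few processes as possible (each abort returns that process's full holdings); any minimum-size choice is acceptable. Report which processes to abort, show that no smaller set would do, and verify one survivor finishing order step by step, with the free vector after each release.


The answer: abort T_d and T_e.
Key observation: aborting T_d and T_e returns (2, 5), and T_c — hopeless before — runs at step 2 with the returned capacity in the pool.
Minimality, checking each single-abort alternative: T_g alone leaves T_d blocked (short on res4); T_d alone leaves T_e blocked (short on res4); T_e alone leaves T_d blocked (short on res4); T_c alone leaves T_d blocked (short on res4); T_h alone leaves T_d blocked (short on res4).
One survivor order: T_g, T_c, T_h. Step-by-step check (post-abort pool first):
  pool = (3, 8)
  T_g needs (1, 2) <= (3, 8) -> finishes; pool += (1, 0) = (4, 8)
  T_c needs (4, 2) <= (4, 8) -> finishes; pool += (1, 1) = (5, 9)
  T_h needs (2, 3) <= (5, 9) -> finishes; pool += (0, 1) = (5, 10)


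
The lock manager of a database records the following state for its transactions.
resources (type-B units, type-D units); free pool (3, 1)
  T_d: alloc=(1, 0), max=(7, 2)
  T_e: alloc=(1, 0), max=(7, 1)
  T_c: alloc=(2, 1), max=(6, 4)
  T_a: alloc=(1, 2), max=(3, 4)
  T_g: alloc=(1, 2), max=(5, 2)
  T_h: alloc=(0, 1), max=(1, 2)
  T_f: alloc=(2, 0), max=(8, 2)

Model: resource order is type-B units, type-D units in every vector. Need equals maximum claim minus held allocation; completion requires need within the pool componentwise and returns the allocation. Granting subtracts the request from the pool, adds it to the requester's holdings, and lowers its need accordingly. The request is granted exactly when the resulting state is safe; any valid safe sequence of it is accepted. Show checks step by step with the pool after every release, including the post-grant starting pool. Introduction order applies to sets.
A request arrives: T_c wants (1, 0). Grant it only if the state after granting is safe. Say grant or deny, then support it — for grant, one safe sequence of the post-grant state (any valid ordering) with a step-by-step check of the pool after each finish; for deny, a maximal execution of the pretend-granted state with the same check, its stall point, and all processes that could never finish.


GRANT — the state after the grant stays safe, e.g. via T_h, T_a, T_c, T_f, T_d, T_e, T_g.
Key observation: with (2, 1) left after the transfer, T_h can run at once — the state stays safe.
Verifying the post-grant state step by step:
  pool = (2, 1)
  run T_h (needs (1, 1), free (2, 1)); after release of (0, 1) the pool is (2, 2)
  run T_a (needs (2, 2), free (2, 2)); after release of (1, 2) the pool is (3, 4)
  run T_c (needs (3, 3), free (3, 4)); after release of (3, 1) the pool is (6, 5)
  run T_f (needs (6, 2), free (6, 5)); after release of (2, 0) the pool is (8, 5)
  run T_d (needs (6, 2), free (8, 5)); after release of (1, 0) the pool is (9, 5)
  run T_e (needs (6, 1), free (9, 5)); after release of (1, 0) the pool is (10, 5)
  run T_g (needs (4, 0), free (10, 5)); after release of (1, 2) the pool is (11, 7)


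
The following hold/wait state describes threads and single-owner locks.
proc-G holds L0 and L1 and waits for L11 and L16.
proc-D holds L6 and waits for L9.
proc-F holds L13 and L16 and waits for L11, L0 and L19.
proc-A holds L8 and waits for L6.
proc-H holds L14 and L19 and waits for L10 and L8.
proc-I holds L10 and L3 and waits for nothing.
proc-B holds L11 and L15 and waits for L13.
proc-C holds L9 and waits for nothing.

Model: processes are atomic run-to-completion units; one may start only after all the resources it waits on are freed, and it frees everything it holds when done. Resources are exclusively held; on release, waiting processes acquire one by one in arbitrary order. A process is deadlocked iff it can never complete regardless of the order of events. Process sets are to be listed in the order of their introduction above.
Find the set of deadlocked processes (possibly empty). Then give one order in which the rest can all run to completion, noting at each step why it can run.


Deadlocked: proc-G, proc-F and proc-B.
Key observation: proc-G -> proc-F -> proc-G is a circular wait — nothing in it can go first; proc-B is caught in further circular waits.
A valid finishing order for the others: proc-C, proc-D, proc-I, proc-A, proc-H.
Verifying each step:
  run proc-C (it waits on nothing); releases L9
  proc-D waits on L9 — all released -> runs and releases L6
  run proc-I (it waits on nothing); releases L10 and L3
  proc-A waits on L6 — all released -> runs and releases L8
  proc-H waits on L10 and L8 — all released -> runs and releases L14 and L19


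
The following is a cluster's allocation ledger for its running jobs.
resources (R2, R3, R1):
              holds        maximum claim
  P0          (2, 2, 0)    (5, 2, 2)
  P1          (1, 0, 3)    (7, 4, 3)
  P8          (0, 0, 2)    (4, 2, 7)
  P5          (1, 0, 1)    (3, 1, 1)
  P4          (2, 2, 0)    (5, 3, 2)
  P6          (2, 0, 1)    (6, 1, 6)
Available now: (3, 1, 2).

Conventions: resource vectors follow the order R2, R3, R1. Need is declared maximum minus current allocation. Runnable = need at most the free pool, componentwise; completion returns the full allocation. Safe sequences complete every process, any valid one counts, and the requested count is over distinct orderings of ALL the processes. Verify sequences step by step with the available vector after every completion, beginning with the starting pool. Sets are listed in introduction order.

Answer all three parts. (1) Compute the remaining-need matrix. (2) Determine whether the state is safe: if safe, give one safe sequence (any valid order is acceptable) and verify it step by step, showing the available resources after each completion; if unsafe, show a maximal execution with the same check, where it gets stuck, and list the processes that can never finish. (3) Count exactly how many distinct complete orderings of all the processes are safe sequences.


(1) Remaining need (order R2, R3, R1):
  P0: (3, 0, 2)
  P1: (6, 4, 0)
  P8: (4, 2, 5)
  P5: (2, 1, 0)
  P4: (3, 1, 2)
  P6: (4, 1, 5)
(2) SAFE, for example via the order P5, P4, P0, P1, P6, P8.
Key observation: the first exact fit in this order is P5 — it needs (2, 1, 0) with (3, 1, 2) free, meeting a requested resource to the last unit.
Check, step by step:
  pool = (3, 1, 2)
  run P5 (needs (2, 1, 0), free (3, 1, 2)); after release of (1, 0, 1) the pool is (4, 1, 3)
  run P4 (needs (3, 1, 2), free (4, 1, 3)); after release of (2, 2, 0) the pool is (6, 3, 3)
  run P0 (needs (3, 0, 2), free (6, 3, 3)); after release of (2, 2, 0) the pool is (8, 5, 3)
  run P1 (needs (6, 4, 0), free (8, 5, 3)); after release of (1, 0, 3) the pool is (9, 5, 6)
  run P6 (needs (4, 1, 5), free (9, 5, 6)); after release of (2, 0, 1) the pool is (11, 5, 7)
  run P8 (needs (4, 2, 5), free (11, 5, 7)); after release of (0, 0, 2) the pool is (11, 5, 9)
(3) The exact count: 24 of the possible complete orderings are safe sequences.


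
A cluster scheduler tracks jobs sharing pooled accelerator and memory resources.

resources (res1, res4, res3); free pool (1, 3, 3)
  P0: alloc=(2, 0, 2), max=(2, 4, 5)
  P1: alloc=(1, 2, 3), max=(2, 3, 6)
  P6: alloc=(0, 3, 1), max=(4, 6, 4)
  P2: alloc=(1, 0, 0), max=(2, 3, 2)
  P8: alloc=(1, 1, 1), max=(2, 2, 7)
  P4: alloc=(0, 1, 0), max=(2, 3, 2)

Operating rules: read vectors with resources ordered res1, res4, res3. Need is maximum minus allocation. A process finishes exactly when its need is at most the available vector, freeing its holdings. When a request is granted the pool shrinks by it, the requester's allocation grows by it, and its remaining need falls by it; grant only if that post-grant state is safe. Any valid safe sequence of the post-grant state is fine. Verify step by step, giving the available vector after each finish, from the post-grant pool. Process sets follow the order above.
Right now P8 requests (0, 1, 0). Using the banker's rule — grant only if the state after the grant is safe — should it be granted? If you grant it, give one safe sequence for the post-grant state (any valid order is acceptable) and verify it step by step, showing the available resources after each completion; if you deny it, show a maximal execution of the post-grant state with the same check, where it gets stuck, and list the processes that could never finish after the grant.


GRANT — the state after the grant stays safe, e.g. via P1, P0, P8, P4, P2, P6.
Key observation: even at the reduced pool (1, 2, 3), P1 fits immediately, so safety survives the grant.
Check on the post-grant state, step by step:
  pool = (1, 2, 3)
  P1: need (1, 1, 3) fits (1, 2, 3); releases (1, 2, 3), pool now (2, 4, 6)
  P0: need (0, 4, 3) fits (2, 4, 6); releases (2, 0, 2), pool now (4, 4, 8)
  P8: need (1, 0, 6) fits (4, 4, 8); releases (1, 2, 1), pool now (5, 6, 9)
  P4: need (2, 2, 2) fits (5, 6, 9); releases (0, 1, 0), pool now (5, 7, 9)
  P2: need (1, 3, 2) fits (5, 7, 9); releases (1, 0, 0), pool now (6, 7, 9)
  P6: need (4, 3, 3) fits (6, 7, 9); releases (0, 3, 1), pool now (6, 10, 10)


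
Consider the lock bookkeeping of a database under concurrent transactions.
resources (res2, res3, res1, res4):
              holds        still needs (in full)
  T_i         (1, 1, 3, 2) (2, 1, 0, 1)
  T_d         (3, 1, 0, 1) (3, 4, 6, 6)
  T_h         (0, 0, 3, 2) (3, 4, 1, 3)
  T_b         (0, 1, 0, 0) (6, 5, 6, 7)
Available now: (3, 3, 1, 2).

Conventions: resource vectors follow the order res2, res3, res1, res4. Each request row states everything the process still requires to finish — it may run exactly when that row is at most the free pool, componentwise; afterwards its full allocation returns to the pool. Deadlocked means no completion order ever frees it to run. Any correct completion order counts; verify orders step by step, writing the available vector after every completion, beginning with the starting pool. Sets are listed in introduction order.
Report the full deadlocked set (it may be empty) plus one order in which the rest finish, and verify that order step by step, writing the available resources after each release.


Nothing here is deadlocked.
Key observation: beginning at T_i, releases accumulate fast enough that every process eventually fits.
The rest can finish in the order T_i, T_h, T_d, T_b. Walking it through:
  pool = (3, 3, 1, 2)
  T_i needs (2, 1, 0, 1) <= (3, 3, 1, 2) -> finishes; pool += (1, 1, 3, 2) = (4, 4, 4, 4)
  T_h needs (3, 4, 1, 3) <= (4, 4, 4, 4) -> finishes; pool += (0, 0, 3, 2) = (4, 4, 7, 6)
  T_d needs (3, 4, 6, 6) <= (4, 4, 7, 6) -> finishes; pool += (3, 1, 0, 1) = (7, 5, 7, 7)
  T_b needs (6, 5, 6, 7) <= (7, 5, 7, 7) -> finishes; pool += (0, 1, 0, 0) = (7, 6, 7, 7)


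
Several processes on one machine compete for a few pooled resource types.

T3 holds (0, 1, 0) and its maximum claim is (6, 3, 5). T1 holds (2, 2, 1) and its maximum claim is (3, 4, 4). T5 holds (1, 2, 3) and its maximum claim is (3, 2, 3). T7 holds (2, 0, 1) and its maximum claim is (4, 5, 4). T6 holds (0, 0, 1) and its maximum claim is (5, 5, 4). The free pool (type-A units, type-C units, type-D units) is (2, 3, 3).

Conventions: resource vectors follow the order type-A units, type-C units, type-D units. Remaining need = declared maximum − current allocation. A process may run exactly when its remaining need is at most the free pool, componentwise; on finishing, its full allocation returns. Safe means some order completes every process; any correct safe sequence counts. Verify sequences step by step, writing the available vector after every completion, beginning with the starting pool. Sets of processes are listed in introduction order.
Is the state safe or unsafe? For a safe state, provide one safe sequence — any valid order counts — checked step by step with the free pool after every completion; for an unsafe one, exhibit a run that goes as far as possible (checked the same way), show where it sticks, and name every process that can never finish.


SAFE. One safe sequence: T1, T5, T7, T6, T3.
Key observation: the order's first zero-slack moment is T1 ((1, 2, 3) needed, (2, 3, 3) free — a requested resource with nothing to spare).
Check, step by step:
  pool = (2, 3, 3)
  T1: need (1, 2, 3) fits (2, 3, 3); releases (2, 2, 1), pool now (4, 5, 4)
  T5: need (2, 0, 0) fits (4, 5, 4); releases (1, 2, 3), pool now (5, 7, 7)
  T7: need (2, 5, 3) fits (5, 7, 7); releases (2, 0, 1), pool now (7, 7, 8)
  T6: need (5, 5, 3) fits (7, 7, 8); releases (0, 0, 1), pool now (7, 7, 9)
  T3: need (6, 2, 5) fits (7, 7, 9); releases (0, 1, 0), pool now (7, 8, 9)


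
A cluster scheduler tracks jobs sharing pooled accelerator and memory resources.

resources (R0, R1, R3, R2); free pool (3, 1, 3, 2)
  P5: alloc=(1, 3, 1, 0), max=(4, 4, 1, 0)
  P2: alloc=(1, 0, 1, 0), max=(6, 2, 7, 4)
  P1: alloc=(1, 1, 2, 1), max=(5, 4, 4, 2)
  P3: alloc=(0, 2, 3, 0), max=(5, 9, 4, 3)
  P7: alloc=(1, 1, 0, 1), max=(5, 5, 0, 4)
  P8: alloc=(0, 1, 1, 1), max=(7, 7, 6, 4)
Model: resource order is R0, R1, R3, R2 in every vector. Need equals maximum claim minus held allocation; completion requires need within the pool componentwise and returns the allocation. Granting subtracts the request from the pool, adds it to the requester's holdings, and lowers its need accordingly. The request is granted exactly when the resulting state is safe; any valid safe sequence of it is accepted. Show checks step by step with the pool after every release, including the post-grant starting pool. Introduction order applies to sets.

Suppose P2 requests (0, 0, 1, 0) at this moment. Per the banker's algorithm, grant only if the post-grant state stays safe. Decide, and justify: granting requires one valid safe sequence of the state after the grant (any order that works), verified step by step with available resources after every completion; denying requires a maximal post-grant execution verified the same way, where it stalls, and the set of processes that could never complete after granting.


GRANT. The post-grant state is safe; one safe sequence: P5, P1, P7, P2, P8, P3.
Key observation: with (3, 1, 2, 2) left after the transfer, P5 can run at once — the state stays safe.
Step-by-step check of the post-grant state:
  pool = (3, 1, 2, 2)
  P5: need (3, 1, 0, 0) fits (3, 1, 2, 2); releases (1, 3, 1, 0), pool now (4, 4, 3, 2)
  P1: need (4, 3, 2, 1) fits (4, 4, 3, 2); releases (1, 1, 2, 1), pool now (5, 5, 5, 3)
  P7: need (4, 4, 0, 3) fits (5, 5, 5, 3); releases (1, 1, 0, 1), pool now (6, 6, 5, 4)
  P2: need (5, 2, 5, 4) fits (6, 6, 5, 4); releases (1, 0, 2, 0), pool now (7, 6, 7, 4)
  P8: need (7, 6, 5, 3) fits (7, 6, 7, 4); releases (0, 1, 1, 1), pool now (7, 7, 8, 5)
  P3: need (5, 7, 1, 3) fits (7, 7, 8, 5); releases (0, 2, 3, 0), pool now (7, 9, 11, 5)


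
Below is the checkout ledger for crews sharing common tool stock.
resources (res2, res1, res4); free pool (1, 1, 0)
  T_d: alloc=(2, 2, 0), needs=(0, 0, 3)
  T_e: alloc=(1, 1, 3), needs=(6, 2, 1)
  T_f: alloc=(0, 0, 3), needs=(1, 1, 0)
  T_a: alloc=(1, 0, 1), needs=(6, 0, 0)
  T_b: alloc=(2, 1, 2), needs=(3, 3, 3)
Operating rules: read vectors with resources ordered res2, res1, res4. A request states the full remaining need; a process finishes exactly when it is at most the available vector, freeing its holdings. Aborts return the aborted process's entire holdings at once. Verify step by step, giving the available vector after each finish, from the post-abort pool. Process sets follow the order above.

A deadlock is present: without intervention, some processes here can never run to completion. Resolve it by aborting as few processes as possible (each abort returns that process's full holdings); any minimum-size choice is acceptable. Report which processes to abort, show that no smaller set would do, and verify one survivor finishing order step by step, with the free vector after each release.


The answer: abort T_e.
Key observation: before aborting T_e, T_a was permanently blocked — no order could ever run it; afterwards it completes at step 4.
Minimality: the empty abort set fails — the state is deadlocked as it stands.
Survivors finish in the order: T_f, T_d, T_b, T_a. Verifying each step (pool after the aborts first):
  pool = (2, 2, 3)
  T_f: need (1, 1, 0) fits (2, 2, 3); releases (0, 0, 3), pool now (2, 2, 6)
  T_d: need (0, 0, 3) fits (2, 2, 6); releases (2, 2, 0), pool now (4, 4, 6)
  T_b: need (3, 3, 3) fits (4, 4, 6); releases (2, 1, 2), pool now (6, 5, 8)
  T_a: need (6, 0, 0) fits (6, 5, 8); releases (1, 0, 1), pool now (7, 5, 9)


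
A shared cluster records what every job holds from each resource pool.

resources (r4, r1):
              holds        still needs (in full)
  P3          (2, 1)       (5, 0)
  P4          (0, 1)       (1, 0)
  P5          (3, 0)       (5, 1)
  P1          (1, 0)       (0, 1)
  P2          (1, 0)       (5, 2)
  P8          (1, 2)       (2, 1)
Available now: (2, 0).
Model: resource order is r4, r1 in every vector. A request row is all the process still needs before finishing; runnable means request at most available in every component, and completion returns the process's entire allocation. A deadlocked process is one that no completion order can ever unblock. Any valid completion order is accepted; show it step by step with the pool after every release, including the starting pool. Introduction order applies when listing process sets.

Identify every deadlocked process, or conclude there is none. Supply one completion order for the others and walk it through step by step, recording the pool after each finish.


Deadlocked: P3, P5 and P2.
Key observation: r4 is the bottleneck — with P4, P1, P8 done the pool holds (4, 3), short of every remaining need.
The rest can finish in the order P4, P1, P8. Walking it through:
  pool = (2, 0)
  P4 needs (1, 0) <= (2, 0) -> finishes; pool += (0, 1) = (2, 1)
  P1 needs (0, 1) <= (2, 1) -> finishes; pool += (1, 0) = (3, 1)
  P8 needs (2, 1) <= (3, 1) -> finishes; pool += (1, 2) = (4, 3)
None of the blocked processes ever fits:
  blocked: P3 wants (5, 0), pool (4, 3) — not enough r4
  blocked: P5 wants (5, 1), pool (4, 3) — not enough r4
  blocked: P2 wants (5, 2), pool (4, 3) — not enough r4


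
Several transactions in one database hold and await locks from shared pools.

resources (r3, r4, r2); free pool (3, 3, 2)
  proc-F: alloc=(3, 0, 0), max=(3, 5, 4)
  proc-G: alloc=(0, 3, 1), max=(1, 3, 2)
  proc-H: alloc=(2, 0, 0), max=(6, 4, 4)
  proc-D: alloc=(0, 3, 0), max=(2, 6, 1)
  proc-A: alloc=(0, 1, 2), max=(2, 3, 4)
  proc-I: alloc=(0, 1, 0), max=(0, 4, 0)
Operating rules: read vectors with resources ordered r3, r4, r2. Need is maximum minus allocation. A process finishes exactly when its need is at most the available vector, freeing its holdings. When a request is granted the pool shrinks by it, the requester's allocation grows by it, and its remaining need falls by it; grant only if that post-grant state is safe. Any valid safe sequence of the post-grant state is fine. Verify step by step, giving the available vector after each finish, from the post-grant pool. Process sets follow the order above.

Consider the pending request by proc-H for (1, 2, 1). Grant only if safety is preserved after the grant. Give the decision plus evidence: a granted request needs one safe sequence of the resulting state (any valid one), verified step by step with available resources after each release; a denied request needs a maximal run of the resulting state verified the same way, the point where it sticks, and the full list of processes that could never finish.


GRANT — the state after the grant stays safe, e.g. via proc-G, proc-A, proc-F, proc-D, proc-I, proc-H.
Key observation: the transfer keeps a workable pool ((2, 1, 1)); proc-G starts the safe sequence.
Step-by-step check of the post-grant state:
  pool = (2, 1, 1)
  run proc-G (needs (1, 0, 1), free (2, 1, 1)); after release of (0, 3, 1) the pool is (2, 4, 2)
  run proc-A (needs (2, 2, 2), free (2, 4, 2)); after release of (0, 1, 2) the pool is (2, 5, 4)
  run proc-F (needs (0, 5, 4), free (2, 5, 4)); after release of (3, 0, 0) the pool is (5, 5, 4)
  run proc-D (needs (2, 3, 1), free (5, 5, 4)); after release of (0, 3, 0) the pool is (5, 8, 4)
  run proc-I (needs (0, 3, 0), free (5, 8, 4)); after release of (0, 1, 0) the pool is (5, 9, 4)
  run proc-H (needs (3, 2, 3), free (5, 9, 4)); after release of (3, 2, 1) the pool is (8, 11, 5)


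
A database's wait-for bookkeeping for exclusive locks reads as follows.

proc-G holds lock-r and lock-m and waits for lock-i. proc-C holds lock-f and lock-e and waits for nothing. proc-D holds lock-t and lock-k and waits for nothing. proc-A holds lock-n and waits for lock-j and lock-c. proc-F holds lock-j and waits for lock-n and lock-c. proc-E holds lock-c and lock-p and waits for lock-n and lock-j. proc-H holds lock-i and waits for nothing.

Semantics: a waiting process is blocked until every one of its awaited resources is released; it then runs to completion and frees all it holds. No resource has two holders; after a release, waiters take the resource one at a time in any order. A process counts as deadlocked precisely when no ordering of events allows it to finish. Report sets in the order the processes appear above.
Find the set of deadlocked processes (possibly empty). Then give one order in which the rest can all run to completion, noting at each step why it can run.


The deadlocked set is proc-A, proc-F and proc-E.
Key observation: nobody on the ring proc-A -> proc-F -> proc-A can start until another member finishes, which never happens; proc-E is caught in further circular waits.
A valid finishing order for the others: proc-C, proc-H, proc-D, proc-G.
Walking it through:
  proc-C waits on nothing -> runs at once and releases lock-f and lock-e
  proc-H waits on nothing -> runs at once and releases lock-i
  proc-D waits on nothing -> runs at once and releases lock-t and lock-k
  proc-G: everything it awaited (lock-i) is free; runs, freeing lock-r and lock-m


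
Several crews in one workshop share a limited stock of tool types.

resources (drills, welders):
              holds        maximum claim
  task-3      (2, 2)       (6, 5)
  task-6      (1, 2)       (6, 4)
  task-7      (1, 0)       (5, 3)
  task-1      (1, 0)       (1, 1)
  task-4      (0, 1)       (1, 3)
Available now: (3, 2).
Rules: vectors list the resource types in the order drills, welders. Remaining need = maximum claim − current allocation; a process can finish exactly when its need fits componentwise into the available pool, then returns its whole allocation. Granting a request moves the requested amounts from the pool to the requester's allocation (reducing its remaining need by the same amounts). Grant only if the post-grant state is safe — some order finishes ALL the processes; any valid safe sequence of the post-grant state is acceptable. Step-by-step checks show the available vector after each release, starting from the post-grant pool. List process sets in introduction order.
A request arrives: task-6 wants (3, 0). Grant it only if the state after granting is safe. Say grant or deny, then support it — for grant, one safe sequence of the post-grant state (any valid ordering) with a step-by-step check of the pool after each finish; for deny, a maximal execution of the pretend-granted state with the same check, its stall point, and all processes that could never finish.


DENY: after the grant no complete ordering would exist.
Key observation: after task-1, task-4 complete, (1, 3) is the best the pool ever gets, yet each leftover process wants more drills.
On the post-grant state, task-1, task-4 is a maximal run — nothing extends it. Step-by-step check:
  pool = (0, 2)
  task-1: need (0, 1) fits (0, 2); releases (1, 0), pool now (1, 2)
  task-4: need (1, 2) fits (1, 2); releases (0, 1), pool now (1, 3)
  task-3 still needs (4, 3) but only (1, 3) is free — short on drills
  task-6 still needs (2, 2) but only (1, 3) is free — short on drills
  task-7 still needs (4, 3) but only (1, 3) is free — short on drills
Had the request been granted, task-3, task-6 and task-7 could never finish.


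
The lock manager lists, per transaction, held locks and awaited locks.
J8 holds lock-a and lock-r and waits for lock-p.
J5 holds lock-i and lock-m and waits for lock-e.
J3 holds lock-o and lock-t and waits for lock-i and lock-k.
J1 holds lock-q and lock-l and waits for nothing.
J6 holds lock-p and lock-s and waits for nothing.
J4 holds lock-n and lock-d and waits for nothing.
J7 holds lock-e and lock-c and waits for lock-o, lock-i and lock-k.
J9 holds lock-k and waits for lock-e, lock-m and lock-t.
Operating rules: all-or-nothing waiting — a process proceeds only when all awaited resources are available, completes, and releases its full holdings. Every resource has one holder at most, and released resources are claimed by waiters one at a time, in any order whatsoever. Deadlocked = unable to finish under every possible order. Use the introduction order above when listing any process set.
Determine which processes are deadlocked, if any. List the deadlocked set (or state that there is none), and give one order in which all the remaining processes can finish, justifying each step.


Deadlocked set: J5, J3, J7 and J9.
Key observation: the waits loop around J5 -> J7 -> J5 with no way out; J3 and J9 are caught in further circular waits.
A valid finishing order for the others: J4, J1, J6, J8.
Walking it through:
  J4 waits on nothing -> runs at once and releases lock-n and lock-d
  J1 waits on nothing -> runs at once and releases lock-q and lock-l
  J6 waits on nothing -> runs at once and releases lock-p and lock-s
  J8 waits on lock-p — all released -> runs and releases lock-a and lock-r
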